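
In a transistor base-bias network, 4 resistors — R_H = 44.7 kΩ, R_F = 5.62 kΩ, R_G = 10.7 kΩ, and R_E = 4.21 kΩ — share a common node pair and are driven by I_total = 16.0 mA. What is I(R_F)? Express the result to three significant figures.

I ≈ 5.36 mA

Total conductance ΣG = 1/44.7 + 1/5.62 + 1/10.7 + 1/4.21 = 0.5313 (units of 1/kΩ).
By the current-divider rule, I = I_total · G_k/ΣG = 16.0 × 0.3349 = 5.359 mA.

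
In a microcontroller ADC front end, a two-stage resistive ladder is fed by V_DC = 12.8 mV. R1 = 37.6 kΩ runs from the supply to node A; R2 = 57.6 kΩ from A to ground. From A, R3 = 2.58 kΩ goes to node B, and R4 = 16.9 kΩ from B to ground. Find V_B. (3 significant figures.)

V_B ≈ 3.10 mV

The second stage (R3 + R4 = 19.48 kΩ) loads node A in parallel with R2.
R2 ‖ (R3+R4) = 14.56 kΩ.
V_A = 12.8 × 14.56/(37.6 + 14.56) = 3.572 mV.
V_B = V_A × 0.8676 = 3.099 mV.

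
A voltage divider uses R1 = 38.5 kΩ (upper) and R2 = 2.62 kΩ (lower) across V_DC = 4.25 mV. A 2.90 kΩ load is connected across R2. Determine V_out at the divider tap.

V_out ≈ 0.147 mV

R2 ‖ R_L = (2.62 × 2.90)/(2.62 + 2.90) = 1.376 kΩ.
Then V_out = V_DC · R2'/(R1 + R2') = 4.25 × 1.376/39.88 = 0.1467 mV.
(Unloaded it would be 0.271 mV; the load pulls it down.)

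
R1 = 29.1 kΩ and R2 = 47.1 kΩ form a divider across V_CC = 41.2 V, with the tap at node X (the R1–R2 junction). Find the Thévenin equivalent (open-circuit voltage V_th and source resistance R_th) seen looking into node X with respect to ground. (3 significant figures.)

Open-circuit (no load on X): V_th = V_CC · R2/(R1 + R2) = 41.2 × 47.1/(29.10 + 47.1) = 25.47 V.
Zeroing V_CC shorts the top of R1 to ground, so R_th = R1 ‖ R2 = 17.99 kΩ.

V_th ≈ 25.5 V, R_th ≈ 18.0 kΩ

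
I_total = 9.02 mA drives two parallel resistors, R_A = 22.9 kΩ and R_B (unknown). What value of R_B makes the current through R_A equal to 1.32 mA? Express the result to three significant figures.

In a two-way split, I_A/I_total = R_B/(R_A + R_B).
With f = 0.1463, R_B = R_A · f/(1−f) = 22.9 × 0.1714 = 3.926 kΩ.

R_B ≈ 3.93 kΩ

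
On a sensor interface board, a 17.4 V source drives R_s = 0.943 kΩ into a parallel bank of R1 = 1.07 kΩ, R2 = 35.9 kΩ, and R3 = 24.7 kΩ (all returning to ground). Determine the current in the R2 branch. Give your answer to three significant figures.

I ≈ 0.249 mA

Combine the parallel branches: R_p = (1/1.07 + 1/35.9 + 1/24.7)⁻¹ = 0.9971 kΩ.
V_A = 17.4 × 0.9971/1.940 = 8.943 V.
Branch current I = V_A/R2 = 8.943/35.9 = 0.2491 mA.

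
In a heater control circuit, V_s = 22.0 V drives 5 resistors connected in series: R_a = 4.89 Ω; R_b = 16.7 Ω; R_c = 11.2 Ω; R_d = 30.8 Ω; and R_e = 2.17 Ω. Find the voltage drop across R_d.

Series total: ΣR = 4.89 + 16.7 + 11.2 + 30.8 + 2.17 = 65.76 Ω.
Voltage divider: V = V_s · (30.80 / 65.76) = 22.0 × 0.4684 = 10.30 V.

V ≈ 10.3 V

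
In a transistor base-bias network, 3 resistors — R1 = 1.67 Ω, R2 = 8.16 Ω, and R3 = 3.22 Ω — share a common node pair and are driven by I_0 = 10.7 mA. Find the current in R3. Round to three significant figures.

Total conductance ΣG = 1/1.67 + 1/8.16 + 1/3.22 = 1.032 (units of 1/Ω).
By the current-divider rule, I = I_0 · G_k/ΣG = 10.7 × 0.3010 = 3.220 mA.

I ≈ 3.22 mA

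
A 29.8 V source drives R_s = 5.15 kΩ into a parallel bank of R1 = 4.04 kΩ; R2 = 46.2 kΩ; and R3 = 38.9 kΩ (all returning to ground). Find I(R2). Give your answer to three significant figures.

I ≈ 0.256 mA

Equivalent of the parallel group: R_p = 3.391 kΩ.
Node voltage V_A = V_DC · R_p/(R_s + R_p) = 29.8 × 0.3970 = 11.83 V.
I(R2) = V_A / R2 = 11.83/46.2 = 0.2561 mA.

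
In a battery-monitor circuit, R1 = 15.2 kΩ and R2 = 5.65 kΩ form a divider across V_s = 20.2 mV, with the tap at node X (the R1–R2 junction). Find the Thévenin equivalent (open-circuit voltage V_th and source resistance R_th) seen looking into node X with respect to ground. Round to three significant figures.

V_th is the unloaded tap voltage: V_s · R2/(R1+R2) = 20.2 × 0.2710 = 5.474 mV.
Zeroing V_s shorts the top of R1 to ground, so R_th = R1 ‖ R2 = 4.119 kΩ.

V_th ≈ 5.47 mV, R_th ≈ 4.12 kΩ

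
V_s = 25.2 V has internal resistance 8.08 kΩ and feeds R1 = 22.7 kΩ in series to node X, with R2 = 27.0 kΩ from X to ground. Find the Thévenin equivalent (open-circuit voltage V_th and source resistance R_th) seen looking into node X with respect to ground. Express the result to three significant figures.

R1' = 8.08 + 22.7 = 30.78 kΩ (source resistance + R1).
V_th is the unloaded tap voltage: V_s · R2/(R1'+R2) = 25.2 × 0.4673 = 11.78 V.
With V_s suppressed (replaced by a short), R_th = R1' ‖ R2 = (30.78 × 27.0)/(30.78 + 27.0) = 14.38 kΩ.

V_th ≈ 11.8 V, R_th ≈ 14.4 kΩ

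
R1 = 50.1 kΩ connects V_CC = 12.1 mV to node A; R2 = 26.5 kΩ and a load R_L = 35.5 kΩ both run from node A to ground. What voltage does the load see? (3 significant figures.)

The load sits in parallel with R2, giving an effective lower resistance R2' = R2·R_L/(R2+R_L) = 15.17 kΩ.
Now apply the divider: V_out = 12.1 × 0.2325 = 2.813 mV.
(Unloaded it would be 4.19 mV; the load pulls it down.)

V_out ≈ 2.81 mV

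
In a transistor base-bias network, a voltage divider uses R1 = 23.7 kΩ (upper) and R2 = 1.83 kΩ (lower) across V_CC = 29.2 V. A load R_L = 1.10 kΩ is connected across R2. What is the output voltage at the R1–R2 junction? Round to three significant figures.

V_out ≈ 0.823 V

First combine the lower leg with the load: R2 ‖ R_L = 0.6870 kΩ.
Then V_out = V_CC · R2'/(R1 + R2') = 29.2 × 0.6870/24.39 = 0.8226 V.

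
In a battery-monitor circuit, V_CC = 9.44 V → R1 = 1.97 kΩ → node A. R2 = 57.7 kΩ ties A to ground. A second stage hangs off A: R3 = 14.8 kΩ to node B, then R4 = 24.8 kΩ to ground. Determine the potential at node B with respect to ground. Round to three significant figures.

V_B ≈ 5.45 V

The second stage (R3 + R4 = 39.60 kΩ) loads node A in parallel with R2.
Effective lower resistance at A: R2 ‖ 39.60 = 23.48 kΩ.
V_A = 9.44 × 23.48/(1.97 + 23.48) = 8.709 V.
Stage 2 is unloaded, so V_B = V_A · R4/(R3+R4) = 8.709 × 24.8/39.60 = 5.454 V.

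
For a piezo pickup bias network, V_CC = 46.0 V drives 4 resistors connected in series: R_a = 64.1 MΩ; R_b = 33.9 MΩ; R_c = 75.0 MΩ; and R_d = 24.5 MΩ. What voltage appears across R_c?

V ≈ 17.5 V

ΣR = 64.1 + 33.9 + 75.0 + 24.5 = 197.5 MΩ.
By the voltage-divider rule, V = 46.0 × 75.00/197.5 = 17.47 V.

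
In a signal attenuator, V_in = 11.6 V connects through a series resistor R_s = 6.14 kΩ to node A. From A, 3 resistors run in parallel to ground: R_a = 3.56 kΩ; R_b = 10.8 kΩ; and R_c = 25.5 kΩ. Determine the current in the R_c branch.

Equivalent of the parallel group: R_p = 2.423 kΩ.
V_A = 11.6 × 2.423/8.563 = 3.282 V.
I(R_c) = V_A / R_c = 3.282/25.5 = 0.1287 mA.

I ≈ 0.129 mA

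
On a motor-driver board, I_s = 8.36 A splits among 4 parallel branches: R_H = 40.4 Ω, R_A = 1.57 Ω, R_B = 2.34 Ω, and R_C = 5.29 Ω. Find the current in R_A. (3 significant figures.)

I ≈ 4.17 A

Conductances: ΣG = 1/40.4 + 1/1.57 + 1/2.34 + 1/5.29 = 1.278 (1/Ω).
R_A takes the fraction G_k/ΣG = 0.6369/1.278 = 0.4984, so I = 8.36 × 0.4984 = 4.166 A.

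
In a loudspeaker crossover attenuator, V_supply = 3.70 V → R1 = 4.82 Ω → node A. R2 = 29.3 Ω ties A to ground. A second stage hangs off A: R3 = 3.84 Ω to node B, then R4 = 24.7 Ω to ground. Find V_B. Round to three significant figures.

Node A sees R2 in parallel with the series input of stage 2, R3 + R4 = 28.54 Ω.
Effective lower resistance at A: R2 ‖ 28.54 = 14.46 Ω.
V_A = 3.70 × 14.46/(4.82 + 14.46) = 2.775 V.
V_B = V_A × 0.8655 = 2.402 V.

V_B ≈ 2.40 V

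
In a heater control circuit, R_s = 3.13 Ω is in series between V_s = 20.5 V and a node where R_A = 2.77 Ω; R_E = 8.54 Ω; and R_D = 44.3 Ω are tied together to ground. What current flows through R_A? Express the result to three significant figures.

Combine the parallel branches: R_p = (1/2.77 + 1/8.54 + 1/44.3)⁻¹ = 1.997 Ω.
V_A by voltage divider: V_A = 20.5 × 1.997/(3.13 + 1.997) = 7.986 V.
Branch current I = V_A/R_A = 7.986/2.77 = 2.883 A.
(Equivalently: I_total = 3.998 A, then current-divider fraction G_k/ΣG = 0.7210.)

I ≈ 2.88 A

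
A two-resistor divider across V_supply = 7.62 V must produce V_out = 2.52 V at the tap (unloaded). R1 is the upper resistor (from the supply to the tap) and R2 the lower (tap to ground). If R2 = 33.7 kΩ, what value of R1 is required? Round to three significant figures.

R1 ≈ 68.2 kΩ

Required fraction k = V_out/V_supply = 0.3307.
R1 = R2·(1/k − 1) = 33.7 × 2.024 = 68.20 kΩ.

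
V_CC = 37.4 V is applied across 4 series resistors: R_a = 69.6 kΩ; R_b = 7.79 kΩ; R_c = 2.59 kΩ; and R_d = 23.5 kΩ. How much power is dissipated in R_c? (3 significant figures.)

P ≈ 0.338 mW

The common current is I = 37.4/103.5 = 0.3614 mA.
P = I²R = 0.1306 × 2.59 = 0.3383 mW.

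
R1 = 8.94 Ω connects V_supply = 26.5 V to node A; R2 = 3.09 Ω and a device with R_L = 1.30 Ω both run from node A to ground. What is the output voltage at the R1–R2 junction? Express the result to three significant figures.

V_out ≈ 2.46 V

R2 ‖ R_L = (3.09 × 1.30)/(3.09 + 1.30) = 0.9150 Ω.
Voltage divider with the loaded lower leg: V_out = 26.5 × 0.9150/(8.94 + 0.9150) = 26.5 × 0.09285 = 2.461 V.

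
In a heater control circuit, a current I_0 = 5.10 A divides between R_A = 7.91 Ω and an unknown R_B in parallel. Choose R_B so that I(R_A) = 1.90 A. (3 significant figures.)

The fraction through R_A equals R_B/(R_A+R_B).
1.90/5.10 = R_B/(R_A + R_B) → R_B = R_A · (0.3725)/(1 − 0.3725) = 7.91 × 0.5938 = 4.697 Ω.

R_B ≈ 4.70 Ω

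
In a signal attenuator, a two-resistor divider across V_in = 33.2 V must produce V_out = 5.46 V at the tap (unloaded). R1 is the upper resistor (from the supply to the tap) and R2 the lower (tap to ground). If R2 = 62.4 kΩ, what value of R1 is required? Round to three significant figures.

R1 ≈ 317 kΩ

The divider ratio is R2/(R1+R2) = 5.46/33.2 = 0.1645.
So R1 = R2 · (V_in/V_out − 1) = 62.4 × (33.2/5.46 − 1) = 62.4 × 5.081 = 317.0 kΩ.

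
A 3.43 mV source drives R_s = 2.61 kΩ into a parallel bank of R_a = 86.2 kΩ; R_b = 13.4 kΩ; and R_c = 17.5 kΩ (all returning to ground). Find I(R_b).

Parallel bank: R_p = 1/(1/86.2 + 1/13.4 + 1/17.5) = 6.975 kΩ.
Node voltage V_A = V_DC · R_p/(R_s + R_p) = 3.43 × 0.7277 = 2.496 mV.
Branch current I = V_A/R_b = 2.496/13.4 = 0.1863 µA.

I ≈ 0.186 µA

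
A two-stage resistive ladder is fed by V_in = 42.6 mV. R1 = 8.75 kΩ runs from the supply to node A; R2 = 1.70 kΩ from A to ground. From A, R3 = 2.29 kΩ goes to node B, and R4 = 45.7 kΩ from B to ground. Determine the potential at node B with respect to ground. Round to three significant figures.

V_B ≈ 6.41 mV

Looking into the second stage from A: R3 + R4 = 47.99 kΩ appears in parallel with R2.
R2 ‖ (R3+R4) = 1.642 kΩ.
First divider: V_A = V_in · 1.642/(8.75 + 1.642) = 6.731 mV.
Then the unloaded second divider: V_B = V_A × R4/(R3+R4) = 6.731 × 0.9523 = 6.409 mV.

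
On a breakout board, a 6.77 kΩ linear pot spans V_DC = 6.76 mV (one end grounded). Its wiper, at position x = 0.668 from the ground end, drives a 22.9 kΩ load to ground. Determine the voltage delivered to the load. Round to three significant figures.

Split the track: R_lower = x·R_p = 4.522 kΩ, R_upper = (1−x)·R_p = 2.248 kΩ.
Lower segment in parallel with the load: 4.522 ‖ 22.9 = 3.777 kΩ.
Loaded-divider output: V_out = 6.76 × 0.6269 = 4.238 mV.
(Unloaded: V_out = x·V_DC = 4.52 mV.)

V_out ≈ 4.24 mV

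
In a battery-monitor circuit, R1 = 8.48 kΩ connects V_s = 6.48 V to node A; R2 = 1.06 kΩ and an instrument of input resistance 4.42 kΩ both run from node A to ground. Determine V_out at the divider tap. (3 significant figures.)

First combine the lower leg with the load: R2 ‖ R_L = 0.8550 kΩ.
Now apply the divider: V_out = 6.48 × 0.09159 = 0.5935 V.
(Unloaded it would be 0.720 V; the load pulls it down.)

V_out ≈ 0.593 V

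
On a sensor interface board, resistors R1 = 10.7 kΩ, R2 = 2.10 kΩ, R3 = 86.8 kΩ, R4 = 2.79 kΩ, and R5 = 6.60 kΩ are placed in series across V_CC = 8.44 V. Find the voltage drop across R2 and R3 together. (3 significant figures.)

V ≈ 6.88 V

Total series resistance ΣR = 10.7 + 2.10 + 86.8 + 2.79 + 6.60 = 109.0 kΩ.
R_{R2..R3} = 2.10 + 86.8 = 88.90 kΩ.
By the voltage-divider rule, V = 8.44 × 88.90/109.0 = 6.884 V.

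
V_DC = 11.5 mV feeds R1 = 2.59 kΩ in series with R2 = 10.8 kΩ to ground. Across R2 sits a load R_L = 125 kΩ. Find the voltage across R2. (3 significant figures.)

V_out ≈ 9.12 mV

The load sits in parallel with R2, giving an effective lower resistance R2' = R2·R_L/(R2+R_L) = 9.941 kΩ.
Then V_out = V_DC · R2'/(R1 + R2') = 11.5 × 9.941/12.53 = 9.123 mV.
(Unloaded it would be 9.28 mV; the load pulls it down.)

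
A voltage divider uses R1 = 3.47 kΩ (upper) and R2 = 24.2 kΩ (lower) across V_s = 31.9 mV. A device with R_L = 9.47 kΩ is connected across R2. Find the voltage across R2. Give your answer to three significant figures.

V_out ≈ 21.1 mV

First combine the lower leg with the load: R2 ‖ R_L = 6.806 kΩ.
Now apply the divider: V_out = 31.9 × 0.6623 = 21.13 mV.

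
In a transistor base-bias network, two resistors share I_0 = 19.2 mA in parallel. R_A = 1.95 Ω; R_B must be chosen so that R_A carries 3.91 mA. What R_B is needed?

R_B ≈ 0.499 Ω

The fraction through R_A equals R_B/(R_A+R_B).
3.91/19.2 = R_B/(R_A + R_B) → R_B = R_A · (0.2036)/(1 − 0.2036) = 1.95 × 0.2557 = 0.4987 Ω.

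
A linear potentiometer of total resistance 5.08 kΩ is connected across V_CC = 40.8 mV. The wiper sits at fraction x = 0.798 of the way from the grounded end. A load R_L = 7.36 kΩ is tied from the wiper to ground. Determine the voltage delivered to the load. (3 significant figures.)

The pot divides into 1.026 kΩ above the wiper and 4.054 kΩ below.
Lower segment in parallel with the load: 4.054 ‖ 7.36 = 2.614 kΩ.
Then V_out = V_CC · 2.614/(1.026 + 2.614) = 29.30 mV.

V_out ≈ 29.3 mV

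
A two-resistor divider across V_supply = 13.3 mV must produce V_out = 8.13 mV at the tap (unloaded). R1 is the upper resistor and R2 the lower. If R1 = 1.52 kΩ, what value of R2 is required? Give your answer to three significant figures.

R2 ≈ 2.39 kΩ

The divider ratio is R2/(R1+R2) = 8.13/13.3 = 0.6113.
So R2 = R1 · V_out/(V_supply − V_out) = 1.52 × 8.13/(13.3 − 8.13) = 1.52 × 1.573 = 2.390 kΩ.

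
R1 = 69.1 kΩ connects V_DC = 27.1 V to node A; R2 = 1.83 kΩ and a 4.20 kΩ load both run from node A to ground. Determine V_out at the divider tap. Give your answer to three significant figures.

The load sits in parallel with R2, giving an effective lower resistance R2' = R2·R_L/(R2+R_L) = 1.275 kΩ.
Now apply the divider: V_out = 27.1 × 0.01811 = 0.4908 V.

V_out ≈ 0.491 V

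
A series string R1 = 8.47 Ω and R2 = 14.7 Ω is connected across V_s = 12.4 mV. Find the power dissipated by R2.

The common current is I = 12.4/23.17 = 0.5352 mA.
P = I²R = 0.2864 × 14.7 = 4.210 µW.

P ≈ 4.21 µW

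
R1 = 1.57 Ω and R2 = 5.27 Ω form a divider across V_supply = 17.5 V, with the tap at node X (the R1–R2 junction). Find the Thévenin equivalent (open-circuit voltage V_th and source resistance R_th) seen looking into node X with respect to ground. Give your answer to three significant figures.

With X open, the divider is unloaded: V_th = 17.5 × 5.27/6.840 = 13.48 V.
Looking into X with the source shorted: R_th = R1·R2/(R1+R2) = 1.570 × 5.27/6.840 = 1.210 Ω.

V_th ≈ 13.5 V, R_th ≈ 1.21 Ω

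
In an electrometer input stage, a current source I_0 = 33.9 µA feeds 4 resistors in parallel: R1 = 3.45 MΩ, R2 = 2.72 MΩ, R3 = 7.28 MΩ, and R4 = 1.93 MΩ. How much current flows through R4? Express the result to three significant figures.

I ≈ 13.4 µA

Total conductance ΣG = 1/3.45 + 1/2.72 + 1/7.28 + 1/1.93 = 1.313 (units of 1/MΩ).
By the current-divider rule, I = I_0 · G_k/ΣG = 33.9 × 0.3946 = 13.38 µA.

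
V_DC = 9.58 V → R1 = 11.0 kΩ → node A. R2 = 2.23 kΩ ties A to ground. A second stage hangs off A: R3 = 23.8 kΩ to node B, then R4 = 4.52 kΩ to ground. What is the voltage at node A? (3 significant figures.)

The second stage (R3 + R4 = 28.32 kΩ) loads node A in parallel with R2.
R2 ‖ (R3+R4) = 2.067 kΩ.
V_A = 9.58 × 2.067/(11.0 + 2.067) = 1.516 V.

V_A ≈ 1.52 V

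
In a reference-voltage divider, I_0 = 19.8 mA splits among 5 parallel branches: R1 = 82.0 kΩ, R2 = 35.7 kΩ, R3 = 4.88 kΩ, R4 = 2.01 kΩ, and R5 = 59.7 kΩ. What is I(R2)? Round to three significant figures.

I ≈ 0.730 mA

ΣG = 1/82.0 + 1/35.7 + 1/4.88 + 1/2.01 + 1/59.7 = 0.7594.
R2 takes the fraction G_k/ΣG = 0.02801/0.7594 = 0.03689, so I = 19.8 × 0.03689 = 0.7304 mA.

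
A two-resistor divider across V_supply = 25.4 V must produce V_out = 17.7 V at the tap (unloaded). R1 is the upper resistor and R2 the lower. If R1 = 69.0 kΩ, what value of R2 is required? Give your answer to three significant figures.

R2 ≈ 159 kΩ

The divider ratio is R2/(R1+R2) = 17.7/25.4 = 0.6969.
R2 = R1 · 0.6969/(1 − 0.6969) = 158.6 kΩ.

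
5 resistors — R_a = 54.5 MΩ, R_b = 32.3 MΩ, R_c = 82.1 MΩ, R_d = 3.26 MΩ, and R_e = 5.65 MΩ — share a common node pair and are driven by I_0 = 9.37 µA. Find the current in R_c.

I ≈ 0.209 µA

ΣG = 1/54.5 + 1/32.3 + 1/82.1 + 1/3.26 + 1/5.65 = 0.5452.
Current divider: I(R_c) = I_0 · G_k/ΣG = 9.37 × (0.01218/0.5452) = 9.37 × 0.02234 = 0.2093 µA.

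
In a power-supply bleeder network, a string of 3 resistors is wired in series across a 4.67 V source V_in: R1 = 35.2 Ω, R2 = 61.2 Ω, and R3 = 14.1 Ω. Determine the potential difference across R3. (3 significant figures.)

Series total: ΣR = 35.2 + 61.2 + 14.1 = 110.5 Ω.
V = V_in · R/ΣR = 4.67 × 0.1276 = 0.5959 V.

V ≈ 0.596 V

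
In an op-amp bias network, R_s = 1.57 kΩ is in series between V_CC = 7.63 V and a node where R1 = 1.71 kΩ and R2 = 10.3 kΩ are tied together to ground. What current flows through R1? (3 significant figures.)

Combine the parallel branches: R_p = (1/1.71 + 1/10.3)⁻¹ = 1.467 kΩ.
Node voltage V_A = V_CC · R_p/(R_s + R_p) = 7.63 × 0.4830 = 3.685 V.
Branch current I = V_A/R1 = 3.685/1.71 = 2.155 mA.
(Check via current divider: I_total = 2.513 mA; share G_k/ΣG = 0.8576 → same result.)

I ≈ 2.15 mA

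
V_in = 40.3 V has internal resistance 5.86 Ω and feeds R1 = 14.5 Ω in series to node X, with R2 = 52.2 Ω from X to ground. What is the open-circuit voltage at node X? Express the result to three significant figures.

R1' = 5.86 + 14.5 = 20.36 Ω (source resistance + R1).
V_th is the unloaded tap voltage: V_in · R2/(R1'+R2) = 40.3 × 0.7194 = 28.99 V.

V_th ≈ 29.0 V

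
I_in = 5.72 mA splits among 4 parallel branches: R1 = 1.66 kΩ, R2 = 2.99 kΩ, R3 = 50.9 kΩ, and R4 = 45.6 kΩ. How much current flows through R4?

I ≈ 0.128 mA

Total conductance ΣG = 1/1.66 + 1/2.99 + 1/50.9 + 1/45.6 = 0.9784 (units of 1/kΩ).
R4 takes the fraction G_k/ΣG = 0.02193/0.9784 = 0.02241, so I = 5.72 × 0.02241 = 0.1282 mA.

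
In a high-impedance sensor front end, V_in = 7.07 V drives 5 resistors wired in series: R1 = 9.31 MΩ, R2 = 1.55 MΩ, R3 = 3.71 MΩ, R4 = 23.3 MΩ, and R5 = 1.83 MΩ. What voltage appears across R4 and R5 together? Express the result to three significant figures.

V ≈ 4.48 V

Total series resistance ΣR = 9.31 + 1.55 + 3.71 + 23.3 + 1.83 = 39.70 MΩ.
R_{R4..R5} = 23.3 + 1.83 = 25.13 MΩ.
By the voltage-divider rule, V = 7.07 × 25.13/39.70 = 4.475 V.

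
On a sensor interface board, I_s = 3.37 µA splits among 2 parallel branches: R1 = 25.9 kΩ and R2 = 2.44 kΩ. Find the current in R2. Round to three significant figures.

For two parallel branches, I_k = I_s · (other R)/(sum of R).
So I = 3.37 × 25.9/28.34 = 3.080 µA.

I ≈ 3.08 µA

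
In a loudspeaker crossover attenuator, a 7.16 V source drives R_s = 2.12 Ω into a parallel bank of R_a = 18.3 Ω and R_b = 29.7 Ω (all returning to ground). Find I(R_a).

I ≈ 0.330 A

Combine the parallel branches: R_p = (1/18.3 + 1/29.7)⁻¹ = 11.32 Ω.
V_A by voltage divider: V_A = 7.16 × 11.32/(2.12 + 11.32) = 6.031 V.
Branch current I = V_A/R_a = 6.031/18.3 = 0.3296 A.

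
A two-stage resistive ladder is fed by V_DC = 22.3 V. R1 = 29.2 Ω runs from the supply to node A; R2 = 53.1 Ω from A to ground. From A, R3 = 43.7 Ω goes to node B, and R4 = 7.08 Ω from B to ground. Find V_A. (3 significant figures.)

Node A sees R2 in parallel with the series input of stage 2, R3 + R4 = 50.78 Ω.
R2 ‖ (R3+R4) = 25.96 Ω.
V_A = 22.3 × 25.96/(29.2 + 25.96) = 10.49 V.

V_A ≈ 10.5 V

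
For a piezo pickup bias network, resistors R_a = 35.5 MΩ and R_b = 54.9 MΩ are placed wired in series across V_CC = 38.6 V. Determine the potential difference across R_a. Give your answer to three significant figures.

ΣR = 35.5 + 54.9 = 90.40 MΩ.
Voltage divider: V = V_CC · (35.50 / 90.40) = 38.6 × 0.3927 = 15.16 V.

V ≈ 15.2 V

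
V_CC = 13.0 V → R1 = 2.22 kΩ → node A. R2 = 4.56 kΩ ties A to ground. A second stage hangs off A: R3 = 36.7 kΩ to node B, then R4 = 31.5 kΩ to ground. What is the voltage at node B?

The second stage (R3 + R4 = 68.20 kΩ) loads node A in parallel with R2.
Effective lower resistance at A: R2 ‖ 68.20 = 4.274 kΩ.
First divider: V_A = V_CC · 4.274/(2.22 + 4.274) = 8.556 V.
Then the unloaded second divider: V_B = V_A × R4/(R3+R4) = 8.556 × 0.4619 = 3.952 V.

V_B ≈ 3.95 V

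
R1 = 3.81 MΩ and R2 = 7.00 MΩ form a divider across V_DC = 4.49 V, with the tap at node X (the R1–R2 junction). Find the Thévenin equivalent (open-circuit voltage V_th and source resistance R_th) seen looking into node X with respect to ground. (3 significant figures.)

Open-circuit (no load on X): V_th = V_DC · R2/(R1 + R2) = 4.49 × 7.00/(3.810 + 7.00) = 2.907 V.
With V_DC suppressed (replaced by a short), R_th = R1 ‖ R2 = (3.810 × 7.00)/(3.810 + 7.00) = 2.467 MΩ.

V_th ≈ 2.91 V, R_th ≈ 2.47 MΩ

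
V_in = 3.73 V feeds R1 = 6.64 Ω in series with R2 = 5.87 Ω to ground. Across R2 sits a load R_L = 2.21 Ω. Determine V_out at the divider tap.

V_out ≈ 0.726 V

The load sits in parallel with R2, giving an effective lower resistance R2' = R2·R_L/(R2+R_L) = 1.606 Ω.
Voltage divider with the loaded lower leg: V_out = 3.73 × 1.606/(6.64 + 1.606) = 3.73 × 0.1947 = 0.7263 V.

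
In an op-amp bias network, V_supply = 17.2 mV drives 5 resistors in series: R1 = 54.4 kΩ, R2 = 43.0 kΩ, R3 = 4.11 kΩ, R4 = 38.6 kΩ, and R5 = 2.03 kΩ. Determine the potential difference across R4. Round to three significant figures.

V ≈ 4.67 mV

Series total: ΣR = 54.4 + 43.0 + 4.11 + 38.6 + 2.03 = 142.1 kΩ.
By the voltage-divider rule, V = 17.2 × 38.60/142.1 = 4.671 mV.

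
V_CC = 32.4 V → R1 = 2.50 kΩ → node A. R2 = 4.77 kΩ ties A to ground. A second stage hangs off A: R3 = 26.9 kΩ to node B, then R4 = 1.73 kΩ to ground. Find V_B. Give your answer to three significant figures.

Looking into the second stage from A: R3 + R4 = 28.63 kΩ appears in parallel with R2.
Effective lower resistance at A: R2 ‖ 28.63 = 4.089 kΩ.
So V_A = 32.4 × 0.6206 = 20.11 V.
Stage 2 is unloaded, so V_B = V_A · R4/(R3+R4) = 20.11 × 1.73/28.63 = 1.215 V.

V_B ≈ 1.21 V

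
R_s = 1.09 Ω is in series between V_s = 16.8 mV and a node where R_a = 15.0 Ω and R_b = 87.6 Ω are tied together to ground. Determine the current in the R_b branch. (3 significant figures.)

I ≈ 0.177 mA

Equivalent of the parallel group: R_p = 12.81 Ω.
Node voltage V_A = V_s · R_p/(R_s + R_p) = 16.8 × 0.9216 = 15.48 mV.
Branch current I = V_A/R_b = 15.48/87.6 = 0.1767 mA.
(Check via current divider: I_total = 1.209 mA; share G_k/ΣG = 0.1462 → same result.)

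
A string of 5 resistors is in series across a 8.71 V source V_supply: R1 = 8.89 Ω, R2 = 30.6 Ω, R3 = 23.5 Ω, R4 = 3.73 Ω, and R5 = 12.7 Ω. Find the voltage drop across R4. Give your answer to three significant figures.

V ≈ 0.409 V

ΣR = 8.89 + 30.6 + 23.5 + 3.73 + 12.7 = 79.42 Ω.
V = V_supply · R/ΣR = 8.71 × 0.04697 = 0.4091 V.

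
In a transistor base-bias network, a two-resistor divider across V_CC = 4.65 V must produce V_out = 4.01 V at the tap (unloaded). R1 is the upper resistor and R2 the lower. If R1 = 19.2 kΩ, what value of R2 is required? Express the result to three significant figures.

R2 ≈ 120 kΩ

The divider ratio is R2/(R1+R2) = 4.01/4.65 = 0.8624.
R2 = R1 · 0.8624/(1 − 0.8624) = 120.3 kΩ.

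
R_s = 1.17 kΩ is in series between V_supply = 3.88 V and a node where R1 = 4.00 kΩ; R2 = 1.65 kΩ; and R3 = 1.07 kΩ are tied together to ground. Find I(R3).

I ≈ 1.17 mA

Combine the parallel branches: R_p = (1/4.00 + 1/1.65 + 1/1.07)⁻¹ = 0.5585 kΩ.
V_A = 3.88 × 0.5585/1.728 = 1.254 V.
I(R3) = V_A / R3 = 1.254/1.07 = 1.172 mA.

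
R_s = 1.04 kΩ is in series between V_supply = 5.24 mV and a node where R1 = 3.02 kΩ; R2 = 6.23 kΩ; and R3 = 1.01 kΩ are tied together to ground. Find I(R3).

Equivalent of the parallel group: R_p = 0.6749 kΩ.
V_A by voltage divider: V_A = 5.24 × 0.6749/(1.04 + 0.6749) = 2.062 mV.
Branch current I = V_A/R3 = 2.062/1.01 = 2.042 µA.
(Equivalently: I_total = 3.056 µA, then current-divider fraction G_k/ΣG = 0.6682.)

I ≈ 2.04 µA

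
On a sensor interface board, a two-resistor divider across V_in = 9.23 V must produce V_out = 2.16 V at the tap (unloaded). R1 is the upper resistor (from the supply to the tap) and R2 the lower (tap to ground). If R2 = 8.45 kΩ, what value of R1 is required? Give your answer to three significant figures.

R1 ≈ 27.7 kΩ

V_out/V_in = R2/(R1+R2) = 0.2340.
Rearranging, R1 = R2·(1−k)/k = 8.45 × 3.273 = 27.66 kΩ.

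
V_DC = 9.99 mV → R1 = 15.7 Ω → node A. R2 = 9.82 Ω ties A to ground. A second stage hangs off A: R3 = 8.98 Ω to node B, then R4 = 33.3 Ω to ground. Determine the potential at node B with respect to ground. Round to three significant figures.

Node A sees R2 in parallel with the series input of stage 2, R3 + R4 = 42.28 Ω.
R2 ‖ (R3+R4) = 7.969 Ω.
V_A = 9.99 × 7.969/(15.7 + 7.969) = 3.364 mV.
V_B = V_A × 0.7876 = 2.649 mV.

V_B ≈ 2.65 mV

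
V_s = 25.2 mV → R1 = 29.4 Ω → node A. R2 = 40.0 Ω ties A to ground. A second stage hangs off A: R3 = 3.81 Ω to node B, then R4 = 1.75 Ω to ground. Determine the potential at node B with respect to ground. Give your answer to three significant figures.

V_B ≈ 1.13 mV

Node A sees R2 in parallel with the series input of stage 2, R3 + R4 = 5.560 Ω.
R2 ‖ (R3+R4) = 4.881 Ω.
V_A = 25.2 × 4.881/(29.4 + 4.881) = 3.588 mV.
Then the unloaded second divider: V_B = V_A × R4/(R3+R4) = 3.588 × 0.3147 = 1.129 mV.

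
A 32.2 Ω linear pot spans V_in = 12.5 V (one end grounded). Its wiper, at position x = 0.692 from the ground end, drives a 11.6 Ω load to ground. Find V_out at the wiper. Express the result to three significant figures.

The pot divides into 9.918 Ω above the wiper and 22.28 Ω below.
Lower segment in parallel with the load: 22.28 ‖ 11.6 = 7.629 Ω.
V_out = 12.5 × 7.629/(9.918 + 7.629) = 5.435 V.

V_out ≈ 5.43 V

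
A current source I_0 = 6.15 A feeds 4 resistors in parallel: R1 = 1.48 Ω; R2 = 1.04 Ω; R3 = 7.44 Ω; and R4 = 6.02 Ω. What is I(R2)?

I ≈ 3.05 A

ΣG = 1/1.48 + 1/1.04 + 1/7.44 + 1/6.02 = 1.938.
R2 takes the fraction G_k/ΣG = 0.9615/1.938 = 0.4962, so I = 6.15 × 0.4962 = 3.052 A.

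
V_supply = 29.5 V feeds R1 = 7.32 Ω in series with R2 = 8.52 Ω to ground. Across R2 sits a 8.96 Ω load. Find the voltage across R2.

V_out ≈ 11.0 V

First combine the lower leg with the load: R2 ‖ R_L = 4.367 Ω.
Voltage divider with the loaded lower leg: V_out = 29.5 × 4.367/(7.32 + 4.367) = 29.5 × 0.3737 = 11.02 V.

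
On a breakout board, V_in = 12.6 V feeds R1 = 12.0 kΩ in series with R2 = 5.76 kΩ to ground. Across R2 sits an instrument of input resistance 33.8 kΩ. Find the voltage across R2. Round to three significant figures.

R2 ‖ R_L = (5.76 × 33.8)/(5.76 + 33.8) = 4.921 kΩ.
Voltage divider with the loaded lower leg: V_out = 12.6 × 4.921/(12.0 + 4.921) = 12.6 × 0.2908 = 3.665 V.

V_out ≈ 3.66 V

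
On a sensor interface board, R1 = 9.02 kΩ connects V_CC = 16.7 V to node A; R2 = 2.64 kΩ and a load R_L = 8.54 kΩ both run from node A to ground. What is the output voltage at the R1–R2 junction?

The load sits in parallel with R2, giving an effective lower resistance R2' = R2·R_L/(R2+R_L) = 2.017 kΩ.
Voltage divider with the loaded lower leg: V_out = 16.7 × 2.017/(9.02 + 2.017) = 16.7 × 0.1827 = 3.051 V.

V_out ≈ 3.05 V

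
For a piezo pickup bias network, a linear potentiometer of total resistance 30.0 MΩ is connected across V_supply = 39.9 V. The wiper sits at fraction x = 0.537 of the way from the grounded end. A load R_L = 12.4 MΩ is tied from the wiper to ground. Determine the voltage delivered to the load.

V_out ≈ 13.4 V

Lower segment x·R_p = 16.11 MΩ; upper segment (1−x)·R_p = 13.89 MΩ.
Lower segment in parallel with the load: 16.11 ‖ 12.4 = 7.007 MΩ.
Then V_out = V_supply · 7.007/(13.89 + 7.007) = 13.38 V.
(Unloaded: V_out = x·V_supply = 21.4 V.)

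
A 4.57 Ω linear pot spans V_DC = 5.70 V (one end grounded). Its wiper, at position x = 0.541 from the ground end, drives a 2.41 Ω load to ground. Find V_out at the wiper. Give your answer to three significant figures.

The pot divides into 2.098 Ω above the wiper and 2.472 Ω below.
Lower segment in parallel with the load: 2.472 ‖ 2.41 = 1.220 Ω.
V_out = 5.70 × 1.220/(2.098 + 1.220) = 2.097 V.

V_out ≈ 2.10 V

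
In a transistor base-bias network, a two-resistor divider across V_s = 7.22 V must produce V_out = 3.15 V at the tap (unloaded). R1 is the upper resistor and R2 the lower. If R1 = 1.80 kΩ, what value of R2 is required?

R2 ≈ 1.39 kΩ

The divider ratio is R2/(R1+R2) = 3.15/7.22 = 0.4363.
Rearranging, R2 = R1·k/(1−k) = 1.80 × 0.7740 = 1.393 kΩ.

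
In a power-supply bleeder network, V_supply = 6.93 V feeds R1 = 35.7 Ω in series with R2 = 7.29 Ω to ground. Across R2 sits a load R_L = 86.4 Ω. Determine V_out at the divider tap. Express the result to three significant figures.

V_out ≈ 1.10 V

The load sits in parallel with R2, giving an effective lower resistance R2' = R2·R_L/(R2+R_L) = 6.723 Ω.
Voltage divider with the loaded lower leg: V_out = 6.93 × 6.723/(35.7 + 6.723) = 6.93 × 0.1585 = 1.098 V.
(Unloaded it would be 1.18 V; the load pulls it down.)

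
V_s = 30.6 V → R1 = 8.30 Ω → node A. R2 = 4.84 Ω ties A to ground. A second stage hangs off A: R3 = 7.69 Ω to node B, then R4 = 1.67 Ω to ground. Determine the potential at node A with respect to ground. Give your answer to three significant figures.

Looking into the second stage from A: R3 + R4 = 9.360 Ω appears in parallel with R2.
Effective lower resistance at A: R2 ‖ 9.360 = 3.190 Ω.
So V_A = 30.6 × 0.2777 = 8.496 V.

V_A ≈ 8.50 V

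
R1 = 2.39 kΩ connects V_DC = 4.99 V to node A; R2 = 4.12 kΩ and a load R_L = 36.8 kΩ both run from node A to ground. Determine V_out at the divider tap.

The load sits in parallel with R2, giving an effective lower resistance R2' = R2·R_L/(R2+R_L) = 3.705 kΩ.
Voltage divider with the loaded lower leg: V_out = 4.99 × 3.705/(2.39 + 3.705) = 4.99 × 0.6079 = 3.033 V.
(Unloaded it would be 3.16 V; the load pulls it down.)

V_out ≈ 3.03 V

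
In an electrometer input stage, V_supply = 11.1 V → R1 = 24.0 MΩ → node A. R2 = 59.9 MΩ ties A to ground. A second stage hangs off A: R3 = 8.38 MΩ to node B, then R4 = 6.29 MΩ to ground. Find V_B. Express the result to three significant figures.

Looking into the second stage from A: R3 + R4 = 14.67 MΩ appears in parallel with R2.
Effective lower resistance at A: R2 ‖ 14.67 = 11.78 MΩ.
First divider: V_A = V_supply · 11.78/(24.0 + 11.78) = 3.655 V.
V_B = V_A × 0.4288 = 1.567 V.

V_B ≈ 1.57 V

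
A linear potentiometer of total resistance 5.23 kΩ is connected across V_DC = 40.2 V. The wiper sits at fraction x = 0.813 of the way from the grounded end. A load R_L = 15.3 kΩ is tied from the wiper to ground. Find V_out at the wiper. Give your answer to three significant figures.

Lower segment x·R_p = 4.252 kΩ; upper segment (1−x)·R_p = 0.9780 kΩ.
(x·R_p) ‖ R_L = 3.327 kΩ.
Then V_out = V_DC · 3.327/(0.9780 + 3.327) = 31.07 V.
(Unloaded: V_out = x·V_DC = 32.7 V.)

V_out ≈ 31.1 V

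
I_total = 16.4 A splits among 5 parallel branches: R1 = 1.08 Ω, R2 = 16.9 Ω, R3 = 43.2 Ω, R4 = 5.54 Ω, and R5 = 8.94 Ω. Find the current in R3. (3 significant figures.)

Total conductance ΣG = 1/1.08 + 1/16.9 + 1/43.2 + 1/5.54 + 1/8.94 = 1.301 (units of 1/Ω).
Current divider: I(R3) = I_total · G_k/ΣG = 16.4 × (0.02315/1.301) = 16.4 × 0.01780 = 0.2919 A.

I ≈ 0.292 A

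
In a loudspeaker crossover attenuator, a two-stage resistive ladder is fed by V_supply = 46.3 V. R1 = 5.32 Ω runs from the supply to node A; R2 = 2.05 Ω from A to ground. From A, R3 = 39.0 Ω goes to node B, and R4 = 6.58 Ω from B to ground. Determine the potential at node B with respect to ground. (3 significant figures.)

V_B ≈ 1.80 V

Looking into the second stage from A: R3 + R4 = 45.58 Ω appears in parallel with R2.
Effective lower resistance at A: R2 ‖ 45.58 = 1.962 Ω.
V_A = 46.3 × 1.962/(5.32 + 1.962) = 12.47 V.
Stage 2 is unloaded, so V_B = V_A · R4/(R3+R4) = 12.47 × 6.58/45.58 = 1.801 V.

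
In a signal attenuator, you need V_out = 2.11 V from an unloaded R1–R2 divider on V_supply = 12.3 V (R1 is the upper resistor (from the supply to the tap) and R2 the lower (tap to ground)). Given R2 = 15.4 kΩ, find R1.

R1 ≈ 74.4 kΩ

Required fraction k = V_out/V_supply = 0.1715.
Rearranging, R1 = R2·(1−k)/k = 15.4 × 4.829 = 74.37 kΩ.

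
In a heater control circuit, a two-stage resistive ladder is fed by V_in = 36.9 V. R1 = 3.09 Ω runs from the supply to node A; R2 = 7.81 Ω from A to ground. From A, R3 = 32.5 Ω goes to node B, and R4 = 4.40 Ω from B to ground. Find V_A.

The second stage (R3 + R4 = 36.90 Ω) loads node A in parallel with R2.
Effective lower resistance at A: R2 ‖ 36.90 = 6.446 Ω.
V_A = 36.9 × 6.446/(3.09 + 6.446) = 24.94 V.

V_A ≈ 24.9 V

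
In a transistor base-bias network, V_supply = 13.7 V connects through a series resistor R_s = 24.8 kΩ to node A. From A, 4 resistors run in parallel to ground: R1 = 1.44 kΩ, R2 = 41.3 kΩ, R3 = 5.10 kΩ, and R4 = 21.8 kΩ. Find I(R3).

Combine the parallel branches: R_p = (1/1.44 + 1/41.3 + 1/5.10 + 1/21.8)⁻¹ = 1.041 kΩ.
Node voltage V_A = V_supply · R_p/(R_s + R_p) = 13.7 × 0.04029 = 0.5519 V.
Branch current I = V_A/R3 = 0.5519/5.10 = 0.1082 mA.

I ≈ 0.108 mA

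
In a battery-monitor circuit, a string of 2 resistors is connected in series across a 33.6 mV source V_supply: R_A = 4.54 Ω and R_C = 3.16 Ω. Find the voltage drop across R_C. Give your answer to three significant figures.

Total series resistance ΣR = 4.54 + 3.16 = 7.700 Ω.
V = V_supply · R/ΣR = 33.6 × 0.4104 = 13.79 mV.

V ≈ 13.8 mV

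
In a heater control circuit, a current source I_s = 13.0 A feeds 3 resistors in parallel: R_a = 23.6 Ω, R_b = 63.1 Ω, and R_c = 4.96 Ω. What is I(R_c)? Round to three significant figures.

I ≈ 10.1 A

ΣG = 1/23.6 + 1/63.1 + 1/4.96 = 0.2598.
Current divider: I(R_c) = I_s · G_k/ΣG = 13.0 × (0.2016/0.2598) = 13.0 × 0.7759 = 10.09 A.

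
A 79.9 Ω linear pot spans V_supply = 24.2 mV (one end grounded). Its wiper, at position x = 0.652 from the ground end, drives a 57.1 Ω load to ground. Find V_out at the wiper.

The pot divides into 27.81 Ω above the wiper and 52.09 Ω below.
(x·R_p) ‖ R_L = 27.24 Ω.
Loaded-divider output: V_out = 24.2 × 0.4949 = 11.98 mV.

V_out ≈ 12.0 mV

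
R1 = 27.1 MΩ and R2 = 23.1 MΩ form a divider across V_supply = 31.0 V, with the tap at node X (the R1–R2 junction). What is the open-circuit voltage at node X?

V_th ≈ 14.3 V

V_th is the unloaded tap voltage: V_supply · R2/(R1+R2) = 31.0 × 0.4602 = 14.26 V.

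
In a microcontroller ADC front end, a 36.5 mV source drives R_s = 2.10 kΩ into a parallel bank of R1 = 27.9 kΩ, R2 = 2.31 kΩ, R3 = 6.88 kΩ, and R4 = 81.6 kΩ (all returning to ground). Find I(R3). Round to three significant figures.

I ≈ 2.29 µA

Parallel bank: R_p = 1/(1/27.9 + 1/2.31 + 1/6.88 + 1/81.6) = 1.597 kΩ.
V_A = 36.5 × 1.597/3.697 = 15.76 mV.
I(R3) = V_A / R3 = 15.76/6.88 = 2.291 µA.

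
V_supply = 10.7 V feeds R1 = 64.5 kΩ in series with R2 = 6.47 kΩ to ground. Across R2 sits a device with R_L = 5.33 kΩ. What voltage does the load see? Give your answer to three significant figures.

V_out ≈ 0.464 V

First combine the lower leg with the load: R2 ‖ R_L = 2.922 kΩ.
Then V_out = V_supply · R2'/(R1 + R2') = 10.7 × 2.922/67.42 = 0.4638 V.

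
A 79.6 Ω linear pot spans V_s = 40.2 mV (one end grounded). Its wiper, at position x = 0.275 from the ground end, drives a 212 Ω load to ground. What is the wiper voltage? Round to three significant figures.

V_out ≈ 10.3 mV

Split the track: R_lower = x·R_p = 21.89 Ω, R_upper = (1−x)·R_p = 57.71 Ω.
Lower segment in parallel with the load: 21.89 ‖ 212 = 19.84 Ω.
V_out = 40.2 × 19.84/(57.71 + 19.84) = 10.29 mV.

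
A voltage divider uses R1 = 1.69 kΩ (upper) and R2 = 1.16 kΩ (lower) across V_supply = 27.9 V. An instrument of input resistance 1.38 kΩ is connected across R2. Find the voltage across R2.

V_out ≈ 7.58 V

First combine the lower leg with the load: R2 ‖ R_L = 0.6302 kΩ.
Voltage divider with the loaded lower leg: V_out = 27.9 × 0.6302/(1.69 + 0.6302) = 27.9 × 0.2716 = 7.578 V.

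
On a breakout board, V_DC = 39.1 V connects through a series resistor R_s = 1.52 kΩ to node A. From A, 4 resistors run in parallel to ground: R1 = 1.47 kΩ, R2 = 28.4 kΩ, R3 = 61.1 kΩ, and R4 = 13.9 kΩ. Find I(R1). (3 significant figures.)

Parallel bank: R_p = 1/(1/1.47 + 1/28.4 + 1/61.1 + 1/13.9) = 1.244 kΩ.
V_A by voltage divider: V_A = 39.1 × 1.244/(1.52 + 1.244) = 17.60 V.
I(R1) = V_A / R1 = 17.60/1.47 = 11.97 mA.
(Equivalently: I_total = 14.15 mA, then current-divider fraction G_k/ΣG = 0.8463.)

I ≈ 12.0 mA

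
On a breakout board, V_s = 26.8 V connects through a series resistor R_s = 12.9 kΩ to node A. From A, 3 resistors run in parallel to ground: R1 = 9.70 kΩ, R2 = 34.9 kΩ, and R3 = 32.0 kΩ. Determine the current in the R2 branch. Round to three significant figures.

Equivalent of the parallel group: R_p = 6.135 kΩ.
V_A by voltage divider: V_A = 26.8 × 6.135/(12.9 + 6.135) = 8.638 V.
I(R2) = V_A / R2 = 8.638/34.9 = 0.2475 mA.

I ≈ 0.248 mA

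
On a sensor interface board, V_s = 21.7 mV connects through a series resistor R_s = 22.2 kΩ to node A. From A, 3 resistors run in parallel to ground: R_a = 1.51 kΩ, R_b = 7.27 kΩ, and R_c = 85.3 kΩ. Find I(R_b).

I ≈ 0.157 µA

Combine the parallel branches: R_p = (1/1.51 + 1/7.27 + 1/85.3)⁻¹ = 1.232 kΩ.
Node voltage V_A = V_s · R_p/(R_s + R_p) = 21.7 × 0.05259 = 1.141 mV.
Branch current I = V_A/R_b = 1.141/7.27 = 0.1570 µA.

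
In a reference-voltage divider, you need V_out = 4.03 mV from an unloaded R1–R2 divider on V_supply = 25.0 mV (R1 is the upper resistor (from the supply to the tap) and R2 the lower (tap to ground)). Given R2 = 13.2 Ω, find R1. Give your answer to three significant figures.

R1 ≈ 68.7 Ω

The divider ratio is R2/(R1+R2) = 4.03/25.0 = 0.1612.
So R1 = R2 · (V_supply/V_out − 1) = 13.2 × (25.0/4.03 − 1) = 13.2 × 5.203 = 68.69 Ω.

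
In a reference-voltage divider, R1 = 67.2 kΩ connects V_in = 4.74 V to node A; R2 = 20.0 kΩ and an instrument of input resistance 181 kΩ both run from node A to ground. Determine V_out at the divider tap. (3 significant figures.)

R2 ‖ R_L = (20.0 × 181)/(20.0 + 181) = 18.01 kΩ.
Then V_out = V_in · R2'/(R1 + R2') = 4.74 × 18.01/85.21 = 1.002 V.
(Unloaded it would be 1.09 V; the load pulls it down.)

V_out ≈ 1.00 V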